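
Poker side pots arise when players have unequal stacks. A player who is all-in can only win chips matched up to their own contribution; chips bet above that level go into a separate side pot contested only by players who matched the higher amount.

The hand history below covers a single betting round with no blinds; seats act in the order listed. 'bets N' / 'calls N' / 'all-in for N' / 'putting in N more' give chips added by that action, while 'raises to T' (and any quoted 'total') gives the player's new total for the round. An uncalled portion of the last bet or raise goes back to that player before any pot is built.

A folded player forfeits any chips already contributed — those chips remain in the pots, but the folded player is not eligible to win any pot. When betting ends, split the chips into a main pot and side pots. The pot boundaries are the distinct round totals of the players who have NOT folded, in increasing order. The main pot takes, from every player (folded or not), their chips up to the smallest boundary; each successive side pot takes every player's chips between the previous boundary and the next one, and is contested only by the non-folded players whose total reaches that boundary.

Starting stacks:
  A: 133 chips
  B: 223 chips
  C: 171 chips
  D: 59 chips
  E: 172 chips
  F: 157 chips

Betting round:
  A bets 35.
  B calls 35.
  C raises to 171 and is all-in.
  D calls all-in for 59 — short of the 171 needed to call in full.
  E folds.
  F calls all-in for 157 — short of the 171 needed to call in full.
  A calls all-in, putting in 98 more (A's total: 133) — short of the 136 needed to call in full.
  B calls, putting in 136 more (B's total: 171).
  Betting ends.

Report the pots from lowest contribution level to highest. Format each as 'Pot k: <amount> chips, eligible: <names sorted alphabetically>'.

Contributions: A=133, B=171, C=171, D=59, F=157
Folded: E
Pot levels (distinct totals of non-folded players): 59, 133, 157, 171
Layer 1-59: 59 each from A, B, C, D, F = 59*5 = 295 chips; eligible A, B, C, D, F
Layer 60-133: 74 each from A, B, C, F = 74*4 = 296 chips; eligible A, B, C, F
Layer 134-157: 24 each from B, C, F = 24*3 = 72 chips; eligible B, C, F
Layer 158-171: 14 each from B, C = 14*2 = 28 chips; eligible B, C

Pot 1: 295 chips, eligible: A, B, C, D, F
Pot 2: 296 chips, eligible: A, B, C, F
Pot 3: 72 chips, eligible: B, C, F
Pot 4: 28 chips, eligible: B, C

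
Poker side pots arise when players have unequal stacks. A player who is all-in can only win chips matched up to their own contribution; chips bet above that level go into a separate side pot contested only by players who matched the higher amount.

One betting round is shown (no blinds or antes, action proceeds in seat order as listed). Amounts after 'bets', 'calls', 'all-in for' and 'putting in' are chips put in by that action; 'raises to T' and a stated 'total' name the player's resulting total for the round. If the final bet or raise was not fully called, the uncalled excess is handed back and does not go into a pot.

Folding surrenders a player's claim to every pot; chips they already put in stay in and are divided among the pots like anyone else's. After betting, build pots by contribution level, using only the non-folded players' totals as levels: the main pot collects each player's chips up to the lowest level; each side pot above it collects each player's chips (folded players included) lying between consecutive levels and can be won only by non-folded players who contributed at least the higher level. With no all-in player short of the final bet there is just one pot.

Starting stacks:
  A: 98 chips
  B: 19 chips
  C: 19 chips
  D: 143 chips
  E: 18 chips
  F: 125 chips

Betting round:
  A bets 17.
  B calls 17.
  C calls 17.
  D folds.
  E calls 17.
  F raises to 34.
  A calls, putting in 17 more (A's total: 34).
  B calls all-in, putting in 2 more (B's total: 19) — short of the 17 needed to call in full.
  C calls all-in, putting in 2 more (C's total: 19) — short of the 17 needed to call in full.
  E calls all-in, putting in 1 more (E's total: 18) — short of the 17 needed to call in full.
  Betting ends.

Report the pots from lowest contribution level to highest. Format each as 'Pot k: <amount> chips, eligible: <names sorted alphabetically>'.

Contributions: A=34, B=19, C=19, E=18, F=34
Folded: D
Pot levels (distinct totals of non-folded players): 18, 19, 34
Layer 1-18: 18 each from A, B, C, E, F = 18*5 = 90 chips; eligible A, B, C, E, F
Layer 19-19: 1 each from A, B, C, F = 1*4 = 4 chips; eligible A, B, C, F
Layer 20-34: 15 each from A, F = 15*2 = 30 chips; eligible A, F

Pot 1: 90 chips, eligible: A, B, C, E, F
Pot 2: 4 chips, eligible: A, B, C, F
Pot 3: 30 chips, eligible: A, F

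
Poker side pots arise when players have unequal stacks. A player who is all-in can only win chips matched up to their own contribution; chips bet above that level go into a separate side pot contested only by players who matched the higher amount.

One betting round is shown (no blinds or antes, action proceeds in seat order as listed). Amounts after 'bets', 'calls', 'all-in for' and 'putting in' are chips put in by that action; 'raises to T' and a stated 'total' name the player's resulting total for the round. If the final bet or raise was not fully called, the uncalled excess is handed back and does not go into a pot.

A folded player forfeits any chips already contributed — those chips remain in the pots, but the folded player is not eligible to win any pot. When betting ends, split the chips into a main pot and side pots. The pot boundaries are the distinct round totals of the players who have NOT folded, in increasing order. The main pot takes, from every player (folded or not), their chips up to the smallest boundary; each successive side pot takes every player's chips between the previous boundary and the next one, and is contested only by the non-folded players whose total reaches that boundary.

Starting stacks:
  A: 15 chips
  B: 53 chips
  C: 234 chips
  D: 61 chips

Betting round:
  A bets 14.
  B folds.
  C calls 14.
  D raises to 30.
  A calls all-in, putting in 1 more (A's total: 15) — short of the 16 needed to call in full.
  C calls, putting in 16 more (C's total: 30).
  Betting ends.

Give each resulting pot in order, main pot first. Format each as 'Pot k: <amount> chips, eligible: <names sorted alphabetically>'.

Pot 1: 45 chips, eligible: A, C, D
Pot 2: 30 chips, eligible: C, D

Derivation:
Contributions: A=15, C=30, D=30
Folded: B
Pot levels (distinct totals of non-folded players): 15, 30
Layer 1-15: 15 each from A, C, D = 15*3 = 45 chips; eligible A, C, D
Layer 16-30: 15 each from C, D = 15*2 = 30 chips; eligible C, D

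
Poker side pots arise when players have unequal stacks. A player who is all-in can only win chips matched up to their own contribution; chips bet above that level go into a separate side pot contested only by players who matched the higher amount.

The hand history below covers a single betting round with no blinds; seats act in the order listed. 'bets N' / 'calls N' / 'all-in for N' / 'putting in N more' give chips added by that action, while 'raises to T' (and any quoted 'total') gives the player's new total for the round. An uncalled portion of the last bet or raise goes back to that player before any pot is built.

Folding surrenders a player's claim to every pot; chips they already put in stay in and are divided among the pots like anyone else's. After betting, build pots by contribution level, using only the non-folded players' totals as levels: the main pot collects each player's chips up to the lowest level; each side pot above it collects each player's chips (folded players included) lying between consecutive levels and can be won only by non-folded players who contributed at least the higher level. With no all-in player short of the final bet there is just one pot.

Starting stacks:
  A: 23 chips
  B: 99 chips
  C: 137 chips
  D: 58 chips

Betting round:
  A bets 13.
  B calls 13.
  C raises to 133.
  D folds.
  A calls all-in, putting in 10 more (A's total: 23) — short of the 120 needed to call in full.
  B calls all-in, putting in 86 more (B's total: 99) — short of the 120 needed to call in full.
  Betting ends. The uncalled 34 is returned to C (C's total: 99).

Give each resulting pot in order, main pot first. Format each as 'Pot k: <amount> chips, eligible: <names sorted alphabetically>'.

Contributions (after 34 returned to C): A=23, B=99, C=99
Folded: D
Pot levels (distinct totals of non-folded players): 23, 99
Layer 1-23: 23 each from A, B, C = 23*3 = 69 chips; eligible A, B, C
Layer 24-99: 76 each from B, C = 76*2 = 152 chips; eligible B, C

Pot 1: 69 chips, eligible: A, B, C
Pot 2: 152 chips, eligible: B, C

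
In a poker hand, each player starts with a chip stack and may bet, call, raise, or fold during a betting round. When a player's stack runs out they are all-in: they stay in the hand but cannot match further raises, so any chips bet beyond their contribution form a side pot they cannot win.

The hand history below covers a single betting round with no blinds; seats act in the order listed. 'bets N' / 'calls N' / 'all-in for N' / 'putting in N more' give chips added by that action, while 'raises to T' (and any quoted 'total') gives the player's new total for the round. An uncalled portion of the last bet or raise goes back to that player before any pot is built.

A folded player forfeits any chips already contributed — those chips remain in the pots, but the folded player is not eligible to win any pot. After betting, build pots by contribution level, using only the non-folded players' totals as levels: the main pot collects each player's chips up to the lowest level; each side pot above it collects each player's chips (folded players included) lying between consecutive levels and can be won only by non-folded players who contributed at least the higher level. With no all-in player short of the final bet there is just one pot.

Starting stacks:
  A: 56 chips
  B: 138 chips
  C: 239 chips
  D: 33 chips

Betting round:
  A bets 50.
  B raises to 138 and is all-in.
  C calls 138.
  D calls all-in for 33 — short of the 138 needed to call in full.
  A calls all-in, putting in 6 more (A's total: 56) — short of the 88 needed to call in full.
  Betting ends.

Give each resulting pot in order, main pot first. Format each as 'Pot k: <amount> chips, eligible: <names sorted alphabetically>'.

Contributions: A=56, B=138, C=138, D=33
Pot levels (distinct totals of non-folded players): 33, 56, 138
Layer 1-33: 33 each from A, B, C, D = 33*4 = 132 chips; eligible A, B, C, D
Layer 34-56: 23 each from A, B, C = 23*3 = 69 chips; eligible A, B, C
Layer 57-138: 82 each from B, C = 82*2 = 164 chips; eligible B, C

Pot 1: 132 chips, eligible: A, B, C, D
Pot 2: 69 chips, eligible: A, B, C
Pot 3: 164 chips, eligible: B, C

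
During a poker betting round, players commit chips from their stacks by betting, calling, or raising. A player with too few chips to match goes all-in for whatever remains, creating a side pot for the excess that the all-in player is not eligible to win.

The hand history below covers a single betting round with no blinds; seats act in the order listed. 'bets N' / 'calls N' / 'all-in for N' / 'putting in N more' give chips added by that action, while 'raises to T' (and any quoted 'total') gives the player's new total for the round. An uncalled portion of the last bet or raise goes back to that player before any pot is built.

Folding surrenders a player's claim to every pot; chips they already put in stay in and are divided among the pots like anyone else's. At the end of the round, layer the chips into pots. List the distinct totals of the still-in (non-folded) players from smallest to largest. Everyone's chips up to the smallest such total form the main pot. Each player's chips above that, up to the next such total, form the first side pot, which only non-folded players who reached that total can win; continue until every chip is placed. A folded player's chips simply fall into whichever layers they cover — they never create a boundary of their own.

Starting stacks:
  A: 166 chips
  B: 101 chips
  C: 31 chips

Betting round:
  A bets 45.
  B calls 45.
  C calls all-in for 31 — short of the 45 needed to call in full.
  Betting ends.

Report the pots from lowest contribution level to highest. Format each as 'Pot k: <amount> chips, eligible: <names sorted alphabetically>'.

Pot 1: 93 chips, eligible: A, B, C
Pot 2: 28 chips, eligible: A, B

Derivation:
Contributions: A=45, B=45, C=31
Pot levels (distinct totals of non-folded players): 31, 45
Layer 1-31: 31 each from A, B, C = 31*3 = 93 chips; eligible A, B, C
Layer 32-45: 14 each from A, B = 14*2 = 28 chips; eligible A, B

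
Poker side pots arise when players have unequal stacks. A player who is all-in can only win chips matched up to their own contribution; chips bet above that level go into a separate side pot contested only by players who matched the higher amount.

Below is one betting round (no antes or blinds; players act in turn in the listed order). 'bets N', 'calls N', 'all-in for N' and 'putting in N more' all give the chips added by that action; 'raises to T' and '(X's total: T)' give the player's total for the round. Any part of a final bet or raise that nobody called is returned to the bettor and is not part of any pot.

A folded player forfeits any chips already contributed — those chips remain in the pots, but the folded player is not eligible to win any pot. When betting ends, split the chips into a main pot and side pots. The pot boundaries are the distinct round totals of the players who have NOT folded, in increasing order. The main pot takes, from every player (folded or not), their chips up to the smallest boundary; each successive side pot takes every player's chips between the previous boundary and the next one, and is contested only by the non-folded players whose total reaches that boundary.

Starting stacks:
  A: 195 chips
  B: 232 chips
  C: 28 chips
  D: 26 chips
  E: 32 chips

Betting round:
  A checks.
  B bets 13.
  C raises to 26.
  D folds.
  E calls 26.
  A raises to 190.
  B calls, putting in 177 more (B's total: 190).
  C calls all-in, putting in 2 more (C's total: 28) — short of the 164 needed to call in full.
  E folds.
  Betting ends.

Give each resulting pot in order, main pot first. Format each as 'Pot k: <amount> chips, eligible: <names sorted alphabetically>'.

Contributions: A=190, B=190, C=28, E=26
Folded: D, E
Pot levels (distinct totals of non-folded players): 28, 190
Layer 1-28: A 28 + B 28 + C 28 + E 26 = 110 chips; eligible A, B, C
Layer 29-190: 162 each from A, B = 162*2 = 324 chips; eligible A, B

Pot 1: 110 chips, eligible: A, B, C
Pot 2: 324 chips, eligible: A, B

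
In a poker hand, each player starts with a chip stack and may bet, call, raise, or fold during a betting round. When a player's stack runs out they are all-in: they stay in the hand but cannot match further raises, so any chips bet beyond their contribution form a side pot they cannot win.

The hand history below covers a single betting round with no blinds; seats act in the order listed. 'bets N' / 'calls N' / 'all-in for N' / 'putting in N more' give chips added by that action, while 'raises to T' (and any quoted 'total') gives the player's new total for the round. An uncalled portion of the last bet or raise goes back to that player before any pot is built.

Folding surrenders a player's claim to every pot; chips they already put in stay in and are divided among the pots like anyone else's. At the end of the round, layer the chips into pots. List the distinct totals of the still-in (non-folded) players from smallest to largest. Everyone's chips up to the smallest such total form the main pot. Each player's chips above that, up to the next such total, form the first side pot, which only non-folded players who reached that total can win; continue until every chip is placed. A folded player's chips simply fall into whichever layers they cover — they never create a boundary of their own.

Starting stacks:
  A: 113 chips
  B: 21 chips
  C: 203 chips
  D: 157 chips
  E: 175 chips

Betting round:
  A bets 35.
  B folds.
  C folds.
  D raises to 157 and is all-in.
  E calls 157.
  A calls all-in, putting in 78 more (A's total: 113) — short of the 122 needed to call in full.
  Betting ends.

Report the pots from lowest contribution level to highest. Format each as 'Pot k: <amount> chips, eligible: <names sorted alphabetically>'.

Pot 1: 339 chips, eligible: A, D, E
Pot 2: 88 chips, eligible: D, E

Derivation:
Contributions: A=113, D=157, E=157
Folded: B, C
Pot levels (distinct totals of non-folded players): 113, 157
Layer 1-113: 113 each from A, D, E = 113*3 = 339 chips; eligible A, D, E
Layer 114-157: 44 each from D, E = 44*2 = 88 chips; eligible D, E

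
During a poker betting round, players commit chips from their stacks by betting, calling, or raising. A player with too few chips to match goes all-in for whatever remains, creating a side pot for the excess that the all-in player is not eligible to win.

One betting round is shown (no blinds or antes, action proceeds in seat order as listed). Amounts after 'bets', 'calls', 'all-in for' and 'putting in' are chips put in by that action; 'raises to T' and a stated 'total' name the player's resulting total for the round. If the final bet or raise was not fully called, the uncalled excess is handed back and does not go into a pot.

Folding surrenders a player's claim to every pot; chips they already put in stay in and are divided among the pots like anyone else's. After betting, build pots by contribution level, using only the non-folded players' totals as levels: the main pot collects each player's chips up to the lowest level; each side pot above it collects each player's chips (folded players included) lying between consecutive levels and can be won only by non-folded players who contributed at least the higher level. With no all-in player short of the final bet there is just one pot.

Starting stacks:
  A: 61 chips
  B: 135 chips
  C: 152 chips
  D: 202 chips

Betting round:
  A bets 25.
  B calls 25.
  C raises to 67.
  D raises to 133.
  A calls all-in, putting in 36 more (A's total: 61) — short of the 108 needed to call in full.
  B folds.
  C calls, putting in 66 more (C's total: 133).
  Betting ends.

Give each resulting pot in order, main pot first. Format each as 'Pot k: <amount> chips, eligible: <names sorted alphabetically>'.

Pot 1: 208 chips, eligible: A, C, D
Pot 2: 144 chips, eligible: C, D

Derivation:
Contributions: A=61, B=25, C=133, D=133
Folded: B
Pot levels (distinct totals of non-folded players): 61, 133
Layer 1-61: A 61 + B 25 + C 61 + D 61 = 208 chips; eligible A, C, D
Layer 62-133: 72 each from C, D = 72*2 = 144 chips; eligible C, D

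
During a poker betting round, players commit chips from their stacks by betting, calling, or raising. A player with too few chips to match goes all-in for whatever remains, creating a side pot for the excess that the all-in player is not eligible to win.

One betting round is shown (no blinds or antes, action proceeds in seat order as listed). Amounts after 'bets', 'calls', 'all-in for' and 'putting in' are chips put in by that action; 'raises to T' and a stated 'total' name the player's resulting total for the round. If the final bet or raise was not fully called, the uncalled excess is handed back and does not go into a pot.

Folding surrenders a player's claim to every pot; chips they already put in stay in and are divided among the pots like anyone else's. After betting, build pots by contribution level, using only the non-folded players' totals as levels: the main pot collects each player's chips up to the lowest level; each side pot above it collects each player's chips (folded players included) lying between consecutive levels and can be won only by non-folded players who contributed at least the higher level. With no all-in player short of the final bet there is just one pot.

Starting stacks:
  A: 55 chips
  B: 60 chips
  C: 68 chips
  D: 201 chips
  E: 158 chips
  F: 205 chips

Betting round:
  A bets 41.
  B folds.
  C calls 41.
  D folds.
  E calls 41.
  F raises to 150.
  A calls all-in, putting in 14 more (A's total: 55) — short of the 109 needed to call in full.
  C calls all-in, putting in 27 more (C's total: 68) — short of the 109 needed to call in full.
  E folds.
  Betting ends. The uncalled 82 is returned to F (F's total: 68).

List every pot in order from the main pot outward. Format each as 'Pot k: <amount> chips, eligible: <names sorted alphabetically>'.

Pot 1: 206 chips, eligible: A, C, F
Pot 2: 26 chips, eligible: C, F

Derivation:
Contributions (after 82 returned to F): A=55, C=68, E=41, F=68
Folded: B, D, E
Pot levels (distinct totals of non-folded players): 55, 68
Layer 1-55: A 55 + C 55 + E 41 + F 55 = 206 chips; eligible A, C, F
Layer 56-68: 13 each from C, F = 13*2 = 26 chips; eligible C, F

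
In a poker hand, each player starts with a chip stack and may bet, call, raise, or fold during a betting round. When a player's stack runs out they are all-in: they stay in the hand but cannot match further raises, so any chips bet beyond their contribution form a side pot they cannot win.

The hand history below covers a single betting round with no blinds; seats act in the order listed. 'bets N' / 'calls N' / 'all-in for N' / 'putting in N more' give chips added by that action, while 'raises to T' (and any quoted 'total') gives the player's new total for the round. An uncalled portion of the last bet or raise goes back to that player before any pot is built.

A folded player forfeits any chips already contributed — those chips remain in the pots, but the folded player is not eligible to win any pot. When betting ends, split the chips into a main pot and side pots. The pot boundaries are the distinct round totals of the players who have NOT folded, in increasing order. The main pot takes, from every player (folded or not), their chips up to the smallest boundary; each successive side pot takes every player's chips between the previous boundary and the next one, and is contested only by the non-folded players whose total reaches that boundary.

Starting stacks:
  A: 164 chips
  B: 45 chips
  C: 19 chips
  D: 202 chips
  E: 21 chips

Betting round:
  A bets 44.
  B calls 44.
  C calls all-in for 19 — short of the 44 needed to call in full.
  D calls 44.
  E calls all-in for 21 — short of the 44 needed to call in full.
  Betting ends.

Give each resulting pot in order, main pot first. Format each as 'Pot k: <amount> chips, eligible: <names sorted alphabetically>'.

Contributions: A=44, B=44, C=19, D=44, E=21
Pot levels (distinct totals of non-folded players): 19, 21, 44
Layer 1-19: 19 each from A, B, C, D, E = 19*5 = 95 chips; eligible A, B, C, D, E
Layer 20-21: 2 each from A, B, D, E = 2*4 = 8 chips; eligible A, B, D, E
Layer 22-44: 23 each from A, B, D = 23*3 = 69 chips; eligible A, B, D

Pot 1: 95 chips, eligible: A, B, C, D, E
Pot 2: 8 chips, eligible: A, B, D, E
Pot 3: 69 chips, eligible: A, B, D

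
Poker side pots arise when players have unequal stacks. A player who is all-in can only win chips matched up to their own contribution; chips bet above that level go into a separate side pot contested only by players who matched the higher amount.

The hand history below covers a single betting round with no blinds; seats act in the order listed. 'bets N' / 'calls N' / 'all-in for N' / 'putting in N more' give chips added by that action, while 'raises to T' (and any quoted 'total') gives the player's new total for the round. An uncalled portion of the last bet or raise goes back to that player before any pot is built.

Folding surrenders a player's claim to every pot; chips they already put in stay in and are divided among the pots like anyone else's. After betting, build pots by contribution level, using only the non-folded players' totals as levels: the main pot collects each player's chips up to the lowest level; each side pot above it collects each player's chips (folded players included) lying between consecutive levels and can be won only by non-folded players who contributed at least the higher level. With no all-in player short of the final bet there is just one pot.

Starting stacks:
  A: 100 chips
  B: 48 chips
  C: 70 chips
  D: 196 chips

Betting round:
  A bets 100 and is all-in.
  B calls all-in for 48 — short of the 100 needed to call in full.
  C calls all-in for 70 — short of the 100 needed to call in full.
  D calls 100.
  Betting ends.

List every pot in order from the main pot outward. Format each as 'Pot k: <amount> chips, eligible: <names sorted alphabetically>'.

Contributions: A=100, B=48, C=70, D=100
Pot levels (distinct totals of non-folded players): 48, 70, 100
Layer 1-48: 48 each from A, B, C, D = 48*4 = 192 chips; eligible A, B, C, D
Layer 49-70: 22 each from A, C, D = 22*3 = 66 chips; eligible A, C, D
Layer 71-100: 30 each from A, D = 30*2 = 60 chips; eligible A, D

Pot 1: 192 chips, eligible: A, B, C, D
Pot 2: 66 chips, eligible: A, C, D
Pot 3: 60 chips, eligible: A, D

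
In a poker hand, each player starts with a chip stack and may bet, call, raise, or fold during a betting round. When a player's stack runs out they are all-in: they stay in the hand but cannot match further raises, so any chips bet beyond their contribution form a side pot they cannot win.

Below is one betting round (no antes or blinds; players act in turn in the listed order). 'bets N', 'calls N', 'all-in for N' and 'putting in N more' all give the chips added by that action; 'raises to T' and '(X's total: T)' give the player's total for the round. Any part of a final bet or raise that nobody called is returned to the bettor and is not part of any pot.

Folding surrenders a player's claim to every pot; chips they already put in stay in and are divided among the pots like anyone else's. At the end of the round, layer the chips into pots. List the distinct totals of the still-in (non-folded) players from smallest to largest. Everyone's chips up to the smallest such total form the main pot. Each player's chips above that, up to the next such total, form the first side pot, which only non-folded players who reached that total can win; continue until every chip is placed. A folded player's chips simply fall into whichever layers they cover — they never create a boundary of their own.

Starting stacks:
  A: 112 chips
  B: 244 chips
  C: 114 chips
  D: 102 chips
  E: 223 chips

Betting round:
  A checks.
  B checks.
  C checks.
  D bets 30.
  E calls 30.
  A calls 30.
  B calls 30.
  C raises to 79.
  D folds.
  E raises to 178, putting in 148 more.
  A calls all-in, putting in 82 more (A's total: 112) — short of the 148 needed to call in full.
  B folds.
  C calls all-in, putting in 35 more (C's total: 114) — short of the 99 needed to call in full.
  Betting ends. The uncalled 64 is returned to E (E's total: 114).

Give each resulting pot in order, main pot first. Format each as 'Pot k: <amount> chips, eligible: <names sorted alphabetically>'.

Contributions (after 64 returned to E): A=112, B=30, C=114, D=30, E=114
Folded: B, D
Pot levels (distinct totals of non-folded players): 112, 114
Layer 1-112: A 112 + B 30 + C 112 + D 30 + E 112 = 396 chips; eligible A, C, E
Layer 113-114: 2 each from C, E = 2*2 = 4 chips; eligible C, E

Pot 1: 396 chips, eligible: A, C, E
Pot 2: 4 chips, eligible: C, E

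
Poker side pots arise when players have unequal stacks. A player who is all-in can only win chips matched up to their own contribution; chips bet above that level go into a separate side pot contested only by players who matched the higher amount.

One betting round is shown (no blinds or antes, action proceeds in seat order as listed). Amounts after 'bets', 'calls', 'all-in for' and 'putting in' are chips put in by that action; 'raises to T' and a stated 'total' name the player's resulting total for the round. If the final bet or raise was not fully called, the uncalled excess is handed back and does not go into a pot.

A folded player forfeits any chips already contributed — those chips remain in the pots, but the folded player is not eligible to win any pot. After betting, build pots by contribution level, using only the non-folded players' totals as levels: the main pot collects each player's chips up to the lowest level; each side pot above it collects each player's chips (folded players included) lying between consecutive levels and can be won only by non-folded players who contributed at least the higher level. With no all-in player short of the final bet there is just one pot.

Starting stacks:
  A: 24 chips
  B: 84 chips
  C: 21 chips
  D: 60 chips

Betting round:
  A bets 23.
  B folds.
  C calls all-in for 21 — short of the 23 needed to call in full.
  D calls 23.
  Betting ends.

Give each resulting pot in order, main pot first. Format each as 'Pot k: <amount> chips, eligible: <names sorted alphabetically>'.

Pot 1: 63 chips, eligible: A, C, D
Pot 2: 4 chips, eligible: A, D

Derivation:
Contributions: A=23, C=21, D=23
Folded: B
Pot levels (distinct totals of non-folded players): 21, 23
Layer 1-21: 21 each from A, C, D = 21*3 = 63 chips; eligible A, C, D
Layer 22-23: 2 each from A, D = 2*2 = 4 chips; eligible A, D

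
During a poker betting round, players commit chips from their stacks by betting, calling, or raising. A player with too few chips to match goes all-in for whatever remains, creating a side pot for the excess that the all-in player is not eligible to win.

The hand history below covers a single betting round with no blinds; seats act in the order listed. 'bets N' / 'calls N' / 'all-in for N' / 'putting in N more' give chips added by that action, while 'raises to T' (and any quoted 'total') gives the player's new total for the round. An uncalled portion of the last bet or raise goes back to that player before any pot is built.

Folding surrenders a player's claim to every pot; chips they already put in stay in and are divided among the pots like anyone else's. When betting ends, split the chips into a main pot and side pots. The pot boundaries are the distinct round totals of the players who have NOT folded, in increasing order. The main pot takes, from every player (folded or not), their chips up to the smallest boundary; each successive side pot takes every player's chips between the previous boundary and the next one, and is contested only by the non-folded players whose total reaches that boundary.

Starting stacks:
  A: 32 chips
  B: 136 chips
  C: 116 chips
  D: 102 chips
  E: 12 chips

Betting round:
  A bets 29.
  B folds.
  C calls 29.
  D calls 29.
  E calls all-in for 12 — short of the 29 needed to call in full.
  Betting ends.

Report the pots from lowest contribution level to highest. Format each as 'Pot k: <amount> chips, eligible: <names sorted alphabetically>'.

Contributions: A=29, C=29, D=29, E=12
Folded: B
Pot levels (distinct totals of non-folded players): 12, 29
Layer 1-12: 12 each from A, C, D, E = 12*4 = 48 chips; eligible A, C, D, E
Layer 13-29: 17 each from A, C, D = 17*3 = 51 chips; eligible A, C, D

Pot 1: 48 chips, eligible: A, C, D, E
Pot 2: 51 chips, eligible: A, C, D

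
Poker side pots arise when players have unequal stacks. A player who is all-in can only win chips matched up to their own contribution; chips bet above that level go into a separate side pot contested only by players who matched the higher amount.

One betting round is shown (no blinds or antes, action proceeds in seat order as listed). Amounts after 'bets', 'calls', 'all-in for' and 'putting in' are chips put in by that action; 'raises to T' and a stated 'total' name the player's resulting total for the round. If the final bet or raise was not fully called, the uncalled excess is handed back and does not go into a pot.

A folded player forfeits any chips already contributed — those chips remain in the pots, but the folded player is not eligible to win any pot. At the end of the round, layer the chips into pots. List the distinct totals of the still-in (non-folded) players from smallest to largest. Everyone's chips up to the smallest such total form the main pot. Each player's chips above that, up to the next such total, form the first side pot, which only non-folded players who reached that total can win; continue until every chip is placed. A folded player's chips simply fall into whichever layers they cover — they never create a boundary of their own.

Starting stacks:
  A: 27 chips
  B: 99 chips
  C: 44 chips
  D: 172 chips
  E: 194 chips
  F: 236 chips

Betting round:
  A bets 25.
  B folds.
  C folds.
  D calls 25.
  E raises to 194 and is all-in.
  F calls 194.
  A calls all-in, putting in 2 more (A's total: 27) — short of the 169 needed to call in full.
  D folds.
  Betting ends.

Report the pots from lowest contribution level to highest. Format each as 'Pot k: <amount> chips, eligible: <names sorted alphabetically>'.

Contributions: A=27, D=25, E=194, F=194
Folded: B, C, D
Pot levels (distinct totals of non-folded players): 27, 194
Layer 1-27: A 27 + D 25 + E 27 + F 27 = 106 chips; eligible A, E, F
Layer 28-194: 167 each from E, F = 167*2 = 334 chips; eligible E, F

Pot 1: 106 chips, eligible: A, E, F
Pot 2: 334 chips, eligible: E, F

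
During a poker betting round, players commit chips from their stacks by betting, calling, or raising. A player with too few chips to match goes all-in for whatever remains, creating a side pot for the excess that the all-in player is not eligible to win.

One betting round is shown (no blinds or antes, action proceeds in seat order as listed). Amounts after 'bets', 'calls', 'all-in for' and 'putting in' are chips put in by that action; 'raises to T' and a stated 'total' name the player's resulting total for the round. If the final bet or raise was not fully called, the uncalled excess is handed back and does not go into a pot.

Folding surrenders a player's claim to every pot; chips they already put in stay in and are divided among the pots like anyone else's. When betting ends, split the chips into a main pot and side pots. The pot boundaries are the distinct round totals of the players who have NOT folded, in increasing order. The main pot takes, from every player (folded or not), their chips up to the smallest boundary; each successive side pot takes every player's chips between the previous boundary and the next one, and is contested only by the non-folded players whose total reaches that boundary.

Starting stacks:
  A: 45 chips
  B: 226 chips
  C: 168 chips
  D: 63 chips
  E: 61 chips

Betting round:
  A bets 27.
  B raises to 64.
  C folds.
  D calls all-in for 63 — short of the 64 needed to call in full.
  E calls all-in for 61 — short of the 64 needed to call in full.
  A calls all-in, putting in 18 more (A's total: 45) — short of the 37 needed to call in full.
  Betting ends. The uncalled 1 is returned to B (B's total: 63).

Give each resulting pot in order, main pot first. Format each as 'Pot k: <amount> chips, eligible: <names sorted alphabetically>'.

Contributions (after 1 returned to B): A=45, B=63, D=63, E=61
Folded: C
Pot levels (distinct totals of non-folded players): 45, 61, 63
Layer 1-45: 45 each from A, B, D, E = 45*4 = 180 chips; eligible A, B, D, E
Layer 46-61: 16 each from B, D, E = 16*3 = 48 chips; eligible B, D, E
Layer 62-63: 2 each from B, D = 2*2 = 4 chips; eligible B, D

Pot 1: 180 chips, eligible: A, B, D, E
Pot 2: 48 chips, eligible: B, D, E
Pot 3: 4 chips, eligible: B, D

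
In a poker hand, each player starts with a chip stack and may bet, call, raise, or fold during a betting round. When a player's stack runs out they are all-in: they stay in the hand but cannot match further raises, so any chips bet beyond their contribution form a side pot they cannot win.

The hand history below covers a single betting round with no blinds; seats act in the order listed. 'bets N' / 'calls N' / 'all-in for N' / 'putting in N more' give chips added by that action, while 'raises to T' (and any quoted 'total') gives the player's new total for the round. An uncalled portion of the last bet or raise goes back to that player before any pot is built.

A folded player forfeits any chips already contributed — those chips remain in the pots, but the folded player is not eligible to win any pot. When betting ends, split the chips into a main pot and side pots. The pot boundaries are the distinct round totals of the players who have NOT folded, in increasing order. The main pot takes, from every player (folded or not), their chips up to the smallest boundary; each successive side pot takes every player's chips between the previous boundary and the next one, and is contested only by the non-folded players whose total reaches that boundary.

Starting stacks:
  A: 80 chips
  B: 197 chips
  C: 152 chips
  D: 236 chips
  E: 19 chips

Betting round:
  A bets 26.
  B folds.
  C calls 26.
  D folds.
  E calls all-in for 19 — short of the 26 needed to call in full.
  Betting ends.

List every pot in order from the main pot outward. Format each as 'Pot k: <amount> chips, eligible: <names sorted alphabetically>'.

Pot 1: 57 chips, eligible: A, C, E
Pot 2: 14 chips, eligible: A, C

Derivation:
Contributions: A=26, C=26, E=19
Folded: B, D
Pot levels (distinct totals of non-folded players): 19, 26
Layer 1-19: 19 each from A, C, E = 19*3 = 57 chips; eligible A, C, E
Layer 20-26: 7 each from A, C = 7*2 = 14 chips; eligible A, C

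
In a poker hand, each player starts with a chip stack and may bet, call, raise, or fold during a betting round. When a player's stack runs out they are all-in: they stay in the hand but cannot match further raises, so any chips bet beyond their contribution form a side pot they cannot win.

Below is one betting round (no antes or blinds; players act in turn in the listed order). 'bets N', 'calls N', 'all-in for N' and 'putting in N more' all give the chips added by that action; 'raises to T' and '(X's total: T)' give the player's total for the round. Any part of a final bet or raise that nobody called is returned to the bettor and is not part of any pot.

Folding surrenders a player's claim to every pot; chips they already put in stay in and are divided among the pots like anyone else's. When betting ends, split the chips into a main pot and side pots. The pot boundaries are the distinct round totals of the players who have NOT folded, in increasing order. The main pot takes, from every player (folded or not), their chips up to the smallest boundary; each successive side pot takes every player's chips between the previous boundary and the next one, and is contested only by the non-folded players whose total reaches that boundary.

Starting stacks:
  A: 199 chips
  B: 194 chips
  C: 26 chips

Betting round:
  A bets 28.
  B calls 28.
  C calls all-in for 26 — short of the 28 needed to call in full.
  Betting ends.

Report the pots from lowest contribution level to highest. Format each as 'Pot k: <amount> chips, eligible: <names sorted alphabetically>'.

Contributions: A=28, B=28, C=26
Pot levels (distinct totals of non-folded players): 26, 28
Layer 1-26: 26 each from A, B, C = 26*3 = 78 chips; eligible A, B, C
Layer 27-28: 2 each from A, B = 2*2 = 4 chips; eligible A, B

Pot 1: 78 chips, eligible: A, B, C
Pot 2: 4 chips, eligible: A, B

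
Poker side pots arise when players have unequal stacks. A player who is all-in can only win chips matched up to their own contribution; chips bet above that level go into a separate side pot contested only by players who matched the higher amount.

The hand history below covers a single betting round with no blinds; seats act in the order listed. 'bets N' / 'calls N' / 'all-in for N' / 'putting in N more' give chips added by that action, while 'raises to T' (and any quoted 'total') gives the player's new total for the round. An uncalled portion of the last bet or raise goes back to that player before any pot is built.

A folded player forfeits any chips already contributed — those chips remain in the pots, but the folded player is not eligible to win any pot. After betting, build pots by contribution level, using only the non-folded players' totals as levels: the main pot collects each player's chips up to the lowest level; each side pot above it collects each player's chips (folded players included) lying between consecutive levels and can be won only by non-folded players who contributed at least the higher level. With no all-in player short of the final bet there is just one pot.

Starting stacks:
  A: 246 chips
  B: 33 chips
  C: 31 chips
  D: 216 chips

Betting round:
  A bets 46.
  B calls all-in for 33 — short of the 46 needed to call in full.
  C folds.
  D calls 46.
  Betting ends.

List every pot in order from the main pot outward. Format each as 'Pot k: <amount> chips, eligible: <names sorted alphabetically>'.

Contributions: A=46, B=33, D=46
Folded: C
Pot levels (distinct totals of non-folded players): 33, 46
Layer 1-33: 33 each from A, B, D = 33*3 = 99 chips; eligible A, B, D
Layer 34-46: 13 each from A, D = 13*2 = 26 chips; eligible A, D

Pot 1: 99 chips, eligible: A, B, D
Pot 2: 26 chips, eligible: A, D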